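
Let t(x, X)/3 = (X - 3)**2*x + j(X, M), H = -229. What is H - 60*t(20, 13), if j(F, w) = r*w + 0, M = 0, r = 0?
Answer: -360229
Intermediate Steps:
j(F, w) = 0 (j(F, w) = 0*w + 0 = 0 + 0 = 0)
t(x, X) = 3*x*(-3 + X)**2 (t(x, X) = 3*((X - 3)**2*x + 0) = 3*((-3 + X)**2*x + 0) = 3*(x*(-3 + X)**2 + 0) = 3*(x*(-3 + X)**2) = 3*x*(-3 + X)**2)
H - 60*t(20, 13) = -229 - 180*20*(-3 + 13)**2 = -229 - 180*20*10**2 = -229 - 180*20*100 = -229 - 60*6000 = -229 - 360000 = -360229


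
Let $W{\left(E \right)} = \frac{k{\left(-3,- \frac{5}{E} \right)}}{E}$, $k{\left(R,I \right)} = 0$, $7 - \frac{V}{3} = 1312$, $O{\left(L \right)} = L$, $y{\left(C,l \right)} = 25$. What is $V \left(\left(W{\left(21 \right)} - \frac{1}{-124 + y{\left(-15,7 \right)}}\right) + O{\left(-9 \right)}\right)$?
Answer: $\frac{387150}{11} \approx 35195.0$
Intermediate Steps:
$V = -3915$ ($V = 21 - 3936 = -3915$)
$W{\left(E \right)} = 0$ ($W{\left(E \right)} = \frac{0}{E} = 0$)
$V \left(\left(W{\left(21 \right)} - \frac{1}{-124 + y{\left(-15,7 \right)}}\right) + O{\left(-9 \right)}\right) = - 3915 \left(\left(0 - \frac{1}{-124 + 25}\right) - 9\right) = - 3915 \left(\left(0 - \frac{1}{-99}\right) - 9\right) = - 3915 \left(\left(0 - - \frac{1}{99}\right) - 9\right) = - 3915 \left(\left(0 + \frac{1}{99}\right) - 9\right) = - 3915 \left(\frac{1}{99} - 9\right) = \left(-3915\right) \left(- \frac{890}{99}\right) = \frac{387150}{11}$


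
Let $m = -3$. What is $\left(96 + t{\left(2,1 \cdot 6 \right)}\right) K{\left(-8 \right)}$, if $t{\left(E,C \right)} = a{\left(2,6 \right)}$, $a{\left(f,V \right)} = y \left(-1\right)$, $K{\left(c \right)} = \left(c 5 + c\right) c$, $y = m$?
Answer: $38016$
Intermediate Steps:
$y = -3$
$K{\left(c \right)} = 6 c^{2}$ ($K{\left(c \right)} = \left(5 c + c\right) c = 6 c c = 6 c^{2}$)
$a{\left(f,V \right)} = 3$ ($a{\left(f,V \right)} = \left(-3\right) \left(-1\right) = 3$)
$t{\left(E,C \right)} = 3$
$\left(96 + t{\left(2,1 \cdot 6 \right)}\right) K{\left(-8 \right)} = \left(96 + 3\right) 6 \left(-8\right)^{2} = 99 \cdot 6 \cdot 64 = 99 \cdot 384 = 38016$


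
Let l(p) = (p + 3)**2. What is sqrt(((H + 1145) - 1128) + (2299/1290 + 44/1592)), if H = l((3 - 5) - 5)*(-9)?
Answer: I*sqrt(2062509155385)/128355 ≈ 11.189*I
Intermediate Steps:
l(p) = (3 + p)**2
H = -144 (H = (3 + ((3 - 5) - 5))**2*(-9) = (3 + (-2 - 5))**2*(-9) = (3 - 7)**2*(-9) = (-4)**2*(-9) = 16*(-9) = -144)
sqrt(((H + 1145) - 1128) + (2299/1290 + 44/1592)) = sqrt(((-144 + 1145) - 1128) + (2299/1290 + 44/1592)) = sqrt((1001 - 1128) + (2299*(1/1290) + 44*(1/1592))) = sqrt(-127 + (2299/1290 + 11/398)) = sqrt(-127 + 232298/128355) = sqrt(-16068787/128355) = I*sqrt(2062509155385)/128355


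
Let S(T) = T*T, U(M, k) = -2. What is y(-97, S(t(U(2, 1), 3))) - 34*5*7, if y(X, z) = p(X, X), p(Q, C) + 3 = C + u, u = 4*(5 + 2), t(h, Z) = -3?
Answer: -1262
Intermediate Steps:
S(T) = T**2
u = 28 (u = 4*7 = 28)
p(Q, C) = 25 + C (p(Q, C) = -3 + (C + 28) = -3 + (28 + C) = 25 + C)
y(X, z) = 25 + X
y(-97, S(t(U(2, 1), 3))) - 34*5*7 = (25 - 97) - 34*5*7 = -72 - 170*7 = -72 - 1190 = -1262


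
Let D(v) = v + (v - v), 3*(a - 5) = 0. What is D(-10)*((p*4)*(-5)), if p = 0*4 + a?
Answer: 1000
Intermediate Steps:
a = 5 (a = 5 + (⅓)*0 = 5 + 0 = 5)
p = 5 (p = 0*4 + 5 = 0 + 5 = 5)
D(v) = v (D(v) = v + 0 = v)
D(-10)*((p*4)*(-5)) = -10*5*4*(-5) = -200*(-5) = -10*(-100) = 1000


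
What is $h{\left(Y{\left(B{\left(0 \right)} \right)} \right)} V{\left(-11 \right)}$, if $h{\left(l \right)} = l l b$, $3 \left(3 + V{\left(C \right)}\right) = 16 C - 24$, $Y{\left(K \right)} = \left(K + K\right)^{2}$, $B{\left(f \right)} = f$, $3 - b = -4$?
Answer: $0$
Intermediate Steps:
$b = 7$ ($b = 3 - -4 = 3 + 4 = 7$)
$Y{\left(K \right)} = 4 K^{2}$ ($Y{\left(K \right)} = \left(2 K\right)^{2} = 4 K^{2}$)
$V{\left(C \right)} = -11 + \frac{16 C}{3}$ ($V{\left(C \right)} = -3 + \frac{16 C - 24}{3} = -3 + \frac{-24 + 16 C}{3} = -3 + \left(-8 + \frac{16 C}{3}\right) = -11 + \frac{16 C}{3}$)
$h{\left(l \right)} = 7 l^{2}$ ($h{\left(l \right)} = l l 7 = l^{2} \cdot 7 = 7 l^{2}$)
$h{\left(Y{\left(B{\left(0 \right)} \right)} \right)} V{\left(-11 \right)} = 7 \left(4 \cdot 0^{2}\right)^{2} \left(-11 + \frac{16}{3} \left(-11\right)\right) = 7 \left(4 \cdot 0\right)^{2} \left(-11 - \frac{176}{3}\right) = 7 \cdot 0^{2} \left(- \frac{209}{3}\right) = 7 \cdot 0 \left(- \frac{209}{3}\right) = 0 \left(- \frac{209}{3}\right) = 0$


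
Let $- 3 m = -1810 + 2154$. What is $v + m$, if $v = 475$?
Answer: $\frac{1081}{3} \approx 360.33$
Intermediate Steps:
$m = - \frac{344}{3}$ ($m = - \frac{-1810 + 2154}{3} = \left(- \frac{1}{3}\right) 344 = - \frac{344}{3} \approx -114.67$)
$v + m = 475 - \frac{344}{3} = \frac{1081}{3}$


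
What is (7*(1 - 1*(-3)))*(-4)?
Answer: -112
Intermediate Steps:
(7*(1 - 1*(-3)))*(-4) = (7*(1 + 3))*(-4) = (7*4)*(-4) = 28*(-4) = -112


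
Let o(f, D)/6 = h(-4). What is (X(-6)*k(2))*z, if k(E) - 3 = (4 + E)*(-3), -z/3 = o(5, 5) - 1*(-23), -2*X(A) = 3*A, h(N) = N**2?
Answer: 48195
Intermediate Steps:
o(f, D) = 96 (o(f, D) = 6*(-4)**2 = 6*16 = 96)
X(A) = -3*A/2
z = -357 (z = -3*(96 - 1*(-23)) = -3*(96 + 23) = -3*119 = -357)
k(E) = -9 - 3*E (k(E) = 3 + (4 + E)*(-3) = 3 + (-12 - 3*E) = -9 - 3*E)
(X(-6)*k(2))*z = ((-3/2*(-6))*(-9 - 3*2))*(-357) = (9*(-9 - 6))*(-357) = (9*(-15))*(-357) = -135*(-357) = 48195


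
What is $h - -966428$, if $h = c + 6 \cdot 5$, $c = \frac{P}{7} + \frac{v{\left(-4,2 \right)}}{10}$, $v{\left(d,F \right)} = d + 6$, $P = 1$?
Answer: $\frac{33826042}{35} \approx 9.6646 \cdot 10^{5}$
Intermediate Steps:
$v{\left(d,F \right)} = 6 + d$
$c = \frac{12}{35}$ ($c = 1 \cdot \frac{1}{7} + \frac{6 - 4}{10} = 1 \cdot \frac{1}{7} + 2 \cdot \frac{1}{10} = \frac{1}{7} + \frac{1}{5} = \frac{12}{35} \approx 0.34286$)
$h = \frac{1062}{35}$ ($h = \frac{12}{35} + 6 \cdot 5 = \frac{12}{35} + 30 = \frac{1062}{35} \approx 30.343$)
$h - -966428 = \frac{1062}{35} - -966428 = \frac{1062}{35} + 966428 = \frac{33826042}{35}$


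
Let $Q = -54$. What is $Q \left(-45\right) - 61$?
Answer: $2369$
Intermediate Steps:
$Q \left(-45\right) - 61 = \left(-54\right) \left(-45\right) - 61 = 2430 - 61 = 2369$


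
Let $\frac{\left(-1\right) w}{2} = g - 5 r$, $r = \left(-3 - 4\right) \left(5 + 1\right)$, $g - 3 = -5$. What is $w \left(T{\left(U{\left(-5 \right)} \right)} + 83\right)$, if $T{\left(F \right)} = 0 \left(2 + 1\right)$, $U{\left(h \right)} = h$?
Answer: $-34528$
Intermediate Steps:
$g = -2$ ($g = 3 - 5 = -2$)
$r = -42$ ($r = \left(-7\right) 6 = -42$)
$w = -416$ ($w = - 2 \left(-2 - -210\right) = - 2 \left(-2 + 210\right) = \left(-2\right) 208 = -416$)
$T{\left(F \right)} = 0$ ($T{\left(F \right)} = 0 \cdot 3 = 0$)
$w \left(T{\left(U{\left(-5 \right)} \right)} + 83\right) = - 416 \left(0 + 83\right) = \left(-416\right) 83 = -34528$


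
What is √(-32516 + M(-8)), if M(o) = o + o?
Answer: 2*I*√8133 ≈ 180.37*I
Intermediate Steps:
M(o) = 2*o
√(-32516 + M(-8)) = √(-32516 + 2*(-8)) = √(-32516 - 16) = √(-32532) = 2*I*√8133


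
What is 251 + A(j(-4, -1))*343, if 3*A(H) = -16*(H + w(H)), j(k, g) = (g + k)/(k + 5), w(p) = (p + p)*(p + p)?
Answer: -520607/3 ≈ -1.7354e+5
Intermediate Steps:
w(p) = 4*p² (w(p) = (2*p)*(2*p) = 4*p²)
j(k, g) = (g + k)/(5 + k)
A(H) = -64*H²/3 - 16*H/3 (A(H) = (-16*(H + 4*H²))/3 = (-64*H² - 16*H)/3 = -64*H²/3 - 16*H/3)
251 + A(j(-4, -1))*343 = 251 + (16*((-1 - 4)/(5 - 4))*(-1 - 4*(-1 - 4)/(5 - 4))/3)*343 = 251 + (16*(-5/1)*(-1 - 4*(-5)/1)/3)*343 = 251 + (16*(1*(-5))*(-1 - 4*(-5))/3)*343 = 251 + ((16/3)*(-5)*(-1 - 4*(-5)))*343 = 251 + ((16/3)*(-5)*(-1 + 20))*343 = 251 + ((16/3)*(-5)*19)*343 = 251 - 1520/3*343 = 251 - 521360/3 = -520607/3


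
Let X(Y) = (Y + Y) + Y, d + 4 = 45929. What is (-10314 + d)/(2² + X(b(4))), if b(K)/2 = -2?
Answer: -35611/8 ≈ -4451.4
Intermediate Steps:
d = 45925 (d = -4 + 45929 = 45925)
b(K) = -4 (b(K) = 2*(-2) = -4)
X(Y) = 3*Y (X(Y) = 2*Y + Y = 3*Y)
(-10314 + d)/(2² + X(b(4))) = (-10314 + 45925)/(2² + 3*(-4)) = 35611/(4 - 12) = 35611/(-8) = 35611*(-⅛) = -35611/8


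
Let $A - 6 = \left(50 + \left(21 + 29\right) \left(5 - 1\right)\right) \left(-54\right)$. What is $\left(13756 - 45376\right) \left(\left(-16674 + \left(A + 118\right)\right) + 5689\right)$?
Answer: $770294820$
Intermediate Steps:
$A = -13494$ ($A = 6 + \left(50 + \left(21 + 29\right) \left(5 - 1\right)\right) \left(-54\right) = 6 + \left(50 + 50 \cdot 4\right) \left(-54\right) = 6 + \left(50 + 200\right) \left(-54\right) = 6 + 250 \left(-54\right) = 6 - 13500 = -13494$)
$\left(13756 - 45376\right) \left(\left(-16674 + \left(A + 118\right)\right) + 5689\right) = \left(13756 - 45376\right) \left(\left(-16674 + \left(-13494 + 118\right)\right) + 5689\right) = - 31620 \left(\left(-16674 - 13376\right) + 5689\right) = - 31620 \left(-30050 + 5689\right) = \left(-31620\right) \left(-24361\right) = 770294820$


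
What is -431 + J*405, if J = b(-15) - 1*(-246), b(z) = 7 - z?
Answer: 108109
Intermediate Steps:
J = 268 (J = (7 - 1*(-15)) - 1*(-246) = (7 + 15) + 246 = 22 + 246 = 268)
-431 + J*405 = -431 + 268*405 = -431 + 108540 = 108109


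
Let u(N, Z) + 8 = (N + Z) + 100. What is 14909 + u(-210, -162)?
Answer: 14629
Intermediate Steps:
u(N, Z) = 92 + N + Z (u(N, Z) = -8 + ((N + Z) + 100) = -8 + (100 + N + Z) = 92 + N + Z)
14909 + u(-210, -162) = 14909 + (92 - 210 - 162) = 14909 - 280 = 14629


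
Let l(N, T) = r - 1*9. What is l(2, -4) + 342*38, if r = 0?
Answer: 12987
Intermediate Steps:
l(N, T) = -9 (l(N, T) = 0 - 1*9 = 0 - 9 = -9)
l(2, -4) + 342*38 = -9 + 342*38 = -9 + 12996 = 12987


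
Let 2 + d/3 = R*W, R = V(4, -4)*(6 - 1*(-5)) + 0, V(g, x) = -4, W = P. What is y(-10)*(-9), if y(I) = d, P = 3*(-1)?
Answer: -3510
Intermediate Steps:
P = -3
W = -3
R = -44 (R = -4*(6 - 1*(-5)) + 0 = -4*(6 + 5) + 0 = -4*11 + 0 = -44 + 0 = -44)
d = 390 (d = -6 + 3*(-44*(-3)) = -6 + 3*132 = -6 + 396 = 390)
y(I) = 390
y(-10)*(-9) = 390*(-9) = -3510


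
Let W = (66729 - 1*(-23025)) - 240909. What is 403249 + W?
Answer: 252094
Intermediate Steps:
W = -151155 (W = (66729 + 23025) - 240909 = 89754 - 240909 = -151155)
403249 + W = 403249 - 151155 = 252094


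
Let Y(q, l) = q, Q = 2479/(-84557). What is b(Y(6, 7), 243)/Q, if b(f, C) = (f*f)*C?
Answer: -739704636/2479 ≈ -2.9839e+5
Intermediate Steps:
Q = -2479/84557 (Q = 2479*(-1/84557) = -2479/84557 ≈ -0.029317)
b(f, C) = C*f² (b(f, C) = f²*C = C*f²)
b(Y(6, 7), 243)/Q = (243*6²)/(-2479/84557) = (243*36)*(-84557/2479) = 8748*(-84557/2479) = -739704636/2479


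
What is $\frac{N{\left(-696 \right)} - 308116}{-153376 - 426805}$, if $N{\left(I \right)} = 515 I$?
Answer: $\frac{666556}{580181} \approx 1.1489$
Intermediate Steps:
$\frac{N{\left(-696 \right)} - 308116}{-153376 - 426805} = \frac{515 \left(-696\right) - 308116}{-153376 - 426805} = \frac{-358440 - 308116}{-580181} = \left(-666556\right) \left(- \frac{1}{580181}\right) = \frac{666556}{580181}$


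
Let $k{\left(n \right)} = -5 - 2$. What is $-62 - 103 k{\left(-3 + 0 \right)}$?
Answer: $659$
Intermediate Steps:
$k{\left(n \right)} = -7$ ($k{\left(n \right)} = -5 - 2 = -7$)
$-62 - 103 k{\left(-3 + 0 \right)} = -62 - -721 = -62 + 721 = 659$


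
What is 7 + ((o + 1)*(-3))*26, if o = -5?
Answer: 319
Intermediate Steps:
7 + ((o + 1)*(-3))*26 = 7 + ((-5 + 1)*(-3))*26 = 7 - 4*(-3)*26 = 7 + 12*26 = 7 + 312 = 319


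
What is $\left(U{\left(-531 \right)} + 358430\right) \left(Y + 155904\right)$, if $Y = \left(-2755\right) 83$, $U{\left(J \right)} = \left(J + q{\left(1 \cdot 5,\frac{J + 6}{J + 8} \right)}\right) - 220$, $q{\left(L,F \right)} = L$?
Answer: $-26025445524$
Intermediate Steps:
$U{\left(J \right)} = -215 + J$ ($U{\left(J \right)} = \left(J + 1 \cdot 5\right) - 220 = \left(J + 5\right) - 220 = \left(5 + J\right) - 220 = -215 + J$)
$Y = -228665$
$\left(U{\left(-531 \right)} + 358430\right) \left(Y + 155904\right) = \left(\left(-215 - 531\right) + 358430\right) \left(-228665 + 155904\right) = \left(-746 + 358430\right) \left(-72761\right) = 357684 \left(-72761\right) = -26025445524$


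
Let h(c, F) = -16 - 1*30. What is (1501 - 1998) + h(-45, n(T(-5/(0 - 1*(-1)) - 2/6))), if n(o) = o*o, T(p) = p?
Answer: -543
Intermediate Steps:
n(o) = o**2
h(c, F) = -46 (h(c, F) = -16 - 30 = -46)
(1501 - 1998) + h(-45, n(T(-5/(0 - 1*(-1)) - 2/6))) = (1501 - 1998) - 46 = -497 - 46 = -543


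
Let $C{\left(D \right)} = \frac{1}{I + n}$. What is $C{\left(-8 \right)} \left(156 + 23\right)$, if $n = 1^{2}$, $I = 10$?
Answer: $\frac{179}{11} \approx 16.273$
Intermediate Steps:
$n = 1$
$C{\left(D \right)} = \frac{1}{11}$ ($C{\left(D \right)} = \frac{1}{10 + 1} = \frac{1}{11}$)
$C{\left(-8 \right)} \left(156 + 23\right) = \frac{156 + 23}{11} = \frac{1}{11} \cdot 179 = \frac{179}{11}$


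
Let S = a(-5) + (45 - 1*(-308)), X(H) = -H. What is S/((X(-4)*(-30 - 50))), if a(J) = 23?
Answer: -47/40 ≈ -1.1750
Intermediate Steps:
S = 376 (S = 23 + (45 - 1*(-308)) = 23 + (45 + 308) = 23 + 353 = 376)
S/((X(-4)*(-30 - 50))) = 376/(((-1*(-4))*(-30 - 50))) = 376/((4*(-80))) = 376/(-320) = 376*(-1/320) = -47/40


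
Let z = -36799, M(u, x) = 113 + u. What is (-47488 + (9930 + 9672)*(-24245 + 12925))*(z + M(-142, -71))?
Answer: 8173684689984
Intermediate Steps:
(-47488 + (9930 + 9672)*(-24245 + 12925))*(z + M(-142, -71)) = (-47488 + (9930 + 9672)*(-24245 + 12925))*(-36799 + (113 - 142)) = (-47488 + 19602*(-11320))*(-36799 - 29) = (-47488 - 221894640)*(-36828) = -221942128*(-36828) = 8173684689984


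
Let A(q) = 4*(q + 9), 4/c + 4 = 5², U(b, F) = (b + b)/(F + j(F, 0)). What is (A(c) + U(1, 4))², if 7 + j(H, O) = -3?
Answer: 65025/49 ≈ 1327.0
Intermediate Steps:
j(H, O) = -10 (j(H, O) = -7 - 3 = -10)
U(b, F) = 2*b/(-10 + F) (U(b, F) = (b + b)/(F - 10) = (2*b)/(-10 + F) = 2*b/(-10 + F))
c = 4/21 (c = 4/(-4 + 5²) = 4/(-4 + 25) = 4/21 ≈ 0.19048)
A(q) = 36 + 4*q (A(q) = 4*(9 + q) = 36 + 4*q)
(A(c) + U(1, 4))² = ((36 + 4*(4/21)) + 2*1/(-10 + 4))² = ((36 + 16/21) + 2*1/(-6))² = (772/21 + 2*1*(-⅙))² = (772/21 - ⅓)² = (255/7)² = 65025/49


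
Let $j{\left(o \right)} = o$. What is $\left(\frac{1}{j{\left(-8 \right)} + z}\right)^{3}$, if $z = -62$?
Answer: $- \frac{1}{343000} \approx -2.9155 \cdot 10^{-6}$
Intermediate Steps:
$\left(\frac{1}{j{\left(-8 \right)} + z}\right)^{3} = \left(\frac{1}{-8 - 62}\right)^{3} = \left(\frac{1}{-70}\right)^{3} = \left(- \frac{1}{70}\right)^{3} = - \frac{1}{343000}$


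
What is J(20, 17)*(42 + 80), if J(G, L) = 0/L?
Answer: 0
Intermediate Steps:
J(G, L) = 0
J(20, 17)*(42 + 80) = 0*(42 + 80) = 0*122 = 0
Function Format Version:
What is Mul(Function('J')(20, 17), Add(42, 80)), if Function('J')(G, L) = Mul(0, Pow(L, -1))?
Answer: 0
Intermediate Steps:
Function('J')(G, L) = 0
Mul(Function('J')(20, 17), Add(42, 80)) = Mul(0, Add(42, 80)) = Mul(0, 122) = 0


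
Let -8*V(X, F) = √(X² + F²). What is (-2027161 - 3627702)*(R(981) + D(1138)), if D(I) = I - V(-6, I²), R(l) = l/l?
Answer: -6440888957 - 5654863*√419284740493/4 ≈ -9.2185e+11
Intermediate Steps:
R(l) = 1
V(X, F) = -√(F² + X²)/8 (V(X, F) = -√(X² + F²)/8 = -√(F² + X²)/8)
D(I) = I + √(36 + I⁴)/8 (D(I) = I - (-1)*√((I²)² + (-6)²)/8 = I - (-1)*√(I⁴ + 36)/8 = I - (-1)*√(36 + I⁴)/8 = I + √(36 + I⁴)/8)
(-2027161 - 3627702)*(R(981) + D(1138)) = (-2027161 - 3627702)*(1 + (1138 + √(36 + 1138⁴)/8)) = -5654863*(1 + (1138 + √(36 + 1677138961936)/8)) = -5654863*(1 + (1138 + √1677138961972/8)) = -5654863*(1 + (1138 + (2*√419284740493)/8)) = -5654863*(1 + (1138 + √419284740493/4)) = -5654863*(1139 + √419284740493/4) = -6440888957 - 5654863*√419284740493/4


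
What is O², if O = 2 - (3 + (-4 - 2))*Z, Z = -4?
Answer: 100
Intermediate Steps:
O = -10 (O = 2 - (3 + (-4 - 2))*(-4) = 2 - (3 - 6)*(-4) = 2 - (-3)*(-4) = 2 - 1*12 = 2 - 12 = -10)
O² = (-10)² = 100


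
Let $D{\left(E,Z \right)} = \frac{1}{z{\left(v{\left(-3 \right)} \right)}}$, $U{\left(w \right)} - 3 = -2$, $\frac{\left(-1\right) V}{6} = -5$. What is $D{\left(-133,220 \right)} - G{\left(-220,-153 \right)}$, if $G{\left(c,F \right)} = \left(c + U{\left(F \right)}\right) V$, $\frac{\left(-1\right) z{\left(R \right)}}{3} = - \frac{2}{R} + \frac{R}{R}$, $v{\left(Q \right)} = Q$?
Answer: $\frac{32849}{5} \approx 6569.8$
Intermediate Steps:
$V = 30$ ($V = \left(-6\right) \left(-5\right) = 30$)
$U{\left(w \right)} = 1$ ($U{\left(w \right)} = 3 - 2 = 1$)
$z{\left(R \right)} = -3 + \frac{6}{R}$ ($z{\left(R \right)} = - 3 \left(- \frac{2}{R} + \frac{R}{R}\right) = - 3 \left(- \frac{2}{R} + 1\right) = - 3 \left(1 - \frac{2}{R}\right) = -3 + \frac{6}{R}$)
$D{\left(E,Z \right)} = - \frac{1}{5}$ ($D{\left(E,Z \right)} = \frac{1}{-3 + \frac{6}{-3}} = \frac{1}{-3 + 6 \left(- \frac{1}{3}\right)} = \frac{1}{-3 - 2} = \frac{1}{-5} = - \frac{1}{5}$)
$G{\left(c,F \right)} = 30 + 30 c$ ($G{\left(c,F \right)} = \left(c + 1\right) 30 = \left(1 + c\right) 30 = 30 + 30 c$)
$D{\left(-133,220 \right)} - G{\left(-220,-153 \right)} = - \frac{1}{5} - \left(30 + 30 \left(-220\right)\right) = - \frac{1}{5} - \left(30 - 6600\right) = - \frac{1}{5} - -6570 = - \frac{1}{5} + 6570 = \frac{32849}{5}$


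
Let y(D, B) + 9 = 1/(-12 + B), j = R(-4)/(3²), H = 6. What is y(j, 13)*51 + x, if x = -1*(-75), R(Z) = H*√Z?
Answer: -333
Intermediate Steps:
R(Z) = 6*√Z
j = 4*I/3 (j = (6*√(-4))/(3²) = (6*(2*I))/9 = (12*I)*(⅑) = 4*I/3 ≈ 1.3333*I)
y(D, B) = -9 + 1/(-12 + B)
x = 75
y(j, 13)*51 + x = ((109 - 9*13)/(-12 + 13))*51 + 75 = ((109 - 117)/1)*51 + 75 = (1*(-8))*51 + 75 = -8*51 + 75 = -408 + 75 = -333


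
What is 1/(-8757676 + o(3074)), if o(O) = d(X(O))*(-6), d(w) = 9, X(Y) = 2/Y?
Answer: -1/8757730 ≈ -1.1418e-7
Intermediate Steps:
o(O) = -54 (o(O) = 9*(-6) = -54)
1/(-8757676 + o(3074)) = 1/(-8757676 - 54) = 1/(-8757730) = -1/8757730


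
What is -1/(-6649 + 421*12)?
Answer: 1/1597 ≈ 0.00062617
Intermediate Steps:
-1/(-6649 + 421*12) = -1/(-6649 + 5052) = -1/(-1597) = -1*(-1/1597) = 1/1597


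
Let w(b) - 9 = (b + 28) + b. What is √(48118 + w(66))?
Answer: √48287 ≈ 219.74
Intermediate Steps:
w(b) = 37 + 2*b (w(b) = 9 + ((b + 28) + b) = 9 + ((28 + b) + b) = 9 + (28 + 2*b) = 37 + 2*b)
√(48118 + w(66)) = √(48118 + (37 + 2*66)) = √(48118 + (37 + 132)) = √(48118 + 169) = √48287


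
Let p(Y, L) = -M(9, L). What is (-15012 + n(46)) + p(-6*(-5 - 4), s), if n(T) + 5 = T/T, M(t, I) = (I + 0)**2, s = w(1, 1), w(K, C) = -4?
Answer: -15032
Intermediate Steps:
s = -4
M(t, I) = I**2
p(Y, L) = -L**2
n(T) = -4 (n(T) = -5 + T/T = -5 + 1 = -4)
(-15012 + n(46)) + p(-6*(-5 - 4), s) = (-15012 - 4) - 1*(-4)**2 = -15016 - 1*16 = -15016 - 16 = -15032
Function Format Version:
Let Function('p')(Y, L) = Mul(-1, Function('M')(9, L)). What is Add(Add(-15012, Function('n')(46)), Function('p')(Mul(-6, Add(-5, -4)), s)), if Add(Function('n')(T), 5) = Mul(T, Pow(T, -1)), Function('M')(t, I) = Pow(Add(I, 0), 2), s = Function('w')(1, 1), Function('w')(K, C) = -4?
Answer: -15032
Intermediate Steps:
s = -4
Function('M')(t, I) = Pow(I, 2)
Function('p')(Y, L) = Mul(-1, Pow(L, 2))
Function('n')(T) = -4 (Function('n')(T) = Add(-5, Mul(T, Pow(T, -1))) = Add(-5, 1) = -4)
Add(Add(-15012, Function('n')(46)), Function('p')(Mul(-6, Add(-5, -4)), s)) = Add(Add(-15012, -4), Mul(-1, Pow(-4, 2))) = Add(-15016, Mul(-1, 16)) = Add(-15016, -16) = -15032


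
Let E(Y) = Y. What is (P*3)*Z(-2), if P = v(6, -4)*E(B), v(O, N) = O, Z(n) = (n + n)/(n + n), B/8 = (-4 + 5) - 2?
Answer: -144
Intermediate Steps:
B = -8 (B = 8*((-4 + 5) - 2) = 8*(1 - 2) = 8*(-1) = -8)
Z(n) = 1 (Z(n) = (2*n)/((2*n)) = (2*n)*(1/(2*n)) = 1)
P = -48 (P = 6*(-8) = -48)
(P*3)*Z(-2) = -48*3*1 = -144*1 = -144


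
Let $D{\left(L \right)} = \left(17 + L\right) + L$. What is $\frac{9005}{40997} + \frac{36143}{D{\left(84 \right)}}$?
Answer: $\frac{1483420496}{7584445} \approx 195.59$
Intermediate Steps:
$D{\left(L \right)} = 17 + 2 L$
$\frac{9005}{40997} + \frac{36143}{D{\left(84 \right)}} = \frac{9005}{40997} + \frac{36143}{17 + 2 \cdot 84} = 9005 \cdot \frac{1}{40997} + \frac{36143}{17 + 168} = \frac{9005}{40997} + \frac{36143}{185} = \frac{1483420496}{7584445}$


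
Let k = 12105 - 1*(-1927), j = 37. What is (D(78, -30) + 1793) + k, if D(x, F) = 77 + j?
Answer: 15939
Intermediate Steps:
k = 14032 (k = 12105 + 1927 = 14032)
D(x, F) = 114 (D(x, F) = 77 + 37 = 114)
(D(78, -30) + 1793) + k = (114 + 1793) + 14032 = 1907 + 14032 = 15939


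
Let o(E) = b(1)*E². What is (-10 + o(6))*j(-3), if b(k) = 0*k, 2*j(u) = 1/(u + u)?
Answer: ⅚ ≈ 0.83333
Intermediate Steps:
j(u) = 1/(4*u) (j(u) = 1/(2*(u + u)) = 1/(2*((2*u))) = (1/(2*u))/2 = 1/(4*u))
b(k) = 0
o(E) = 0 (o(E) = 0*E² = 0)
(-10 + o(6))*j(-3) = (-10 + 0)*((¼)/(-3)) = -5*(-1)/(2*3) = -10*(-1/12) = ⅚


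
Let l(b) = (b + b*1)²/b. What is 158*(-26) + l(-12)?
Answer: -4156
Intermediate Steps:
l(b) = 4*b (l(b) = (b + b)²/b = (2*b)²/b = (4*b²)/b = 4*b)
158*(-26) + l(-12) = 158*(-26) + 4*(-12) = -4108 - 48 = -4156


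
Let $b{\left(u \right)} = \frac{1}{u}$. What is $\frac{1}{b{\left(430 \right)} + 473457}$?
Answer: $\frac{430}{203586511} \approx 2.1121 \cdot 10^{-6}$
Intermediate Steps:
$\frac{1}{b{\left(430 \right)} + 473457} = \frac{1}{\frac{1}{430} + 473457} = \frac{1}{\frac{203586511}{430}} = \frac{430}{203586511}$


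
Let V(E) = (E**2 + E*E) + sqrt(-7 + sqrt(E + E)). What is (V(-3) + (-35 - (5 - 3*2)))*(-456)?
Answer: 7296 - 456*sqrt(-7 + I*sqrt(6)) ≈ 7088.0 - 1224.3*I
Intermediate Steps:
V(E) = sqrt(-7 + sqrt(2)*sqrt(E)) + 2*E**2 (V(E) = (E**2 + E**2) + sqrt(-7 + sqrt(2*E)) = 2*E**2 + sqrt(-7 + sqrt(2)*sqrt(E)) = sqrt(-7 + sqrt(2)*sqrt(E)) + 2*E**2)
(V(-3) + (-35 - (5 - 3*2)))*(-456) = ((sqrt(-7 + sqrt(2)*sqrt(-3)) + 2*(-3)**2) + (-35 - (5 - 3*2)))*(-456) = ((sqrt(-7 + sqrt(2)*(I*sqrt(3))) + 2*9) + (-35 - (5 - 6)))*(-456) = ((sqrt(-7 + I*sqrt(6)) + 18) + (-35 - 1*(-1)))*(-456) = ((18 + sqrt(-7 + I*sqrt(6))) + (-35 + 1))*(-456) = ((18 + sqrt(-7 + I*sqrt(6))) - 34)*(-456) = (-16 + sqrt(-7 + I*sqrt(6)))*(-456) = 7296 - 456*sqrt(-7 + I*sqrt(6))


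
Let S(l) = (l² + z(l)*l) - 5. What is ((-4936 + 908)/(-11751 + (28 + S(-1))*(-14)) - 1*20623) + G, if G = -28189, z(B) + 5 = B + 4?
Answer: -591353352/12115 ≈ -48812.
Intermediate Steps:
z(B) = -1 + B (z(B) = -5 + (B + 4) = -5 + (4 + B) = -1 + B)
S(l) = -5 + l² + l*(-1 + l) (S(l) = (l² + (-1 + l)*l) - 5 = (l² + l*(-1 + l)) - 5 = -5 + l² + l*(-1 + l))
((-4936 + 908)/(-11751 + (28 + S(-1))*(-14)) - 1*20623) + G = ((-4936 + 908)/(-11751 + (28 + (-5 - 1*(-1) + 2*(-1)²))*(-14)) - 1*20623) - 28189 = (-4028/(-11751 + (28 + (-5 + 1 + 2*1))*(-14)) - 20623) - 28189 = (-4028/(-11751 + (28 + (-5 + 1 + 2))*(-14)) - 20623) - 28189 = (-4028/(-11751 + (28 - 2)*(-14)) - 20623) - 28189 = (-4028/(-11751 + 26*(-14)) - 20623) - 28189 = (-4028/(-11751 - 364) - 20623) - 28189 = (-4028/(-12115) - 20623) - 28189 = (-4028*(-1/12115) - 20623) - 28189 = (4028/12115 - 20623) - 28189 = -249843617/12115 - 28189 = -591353352/12115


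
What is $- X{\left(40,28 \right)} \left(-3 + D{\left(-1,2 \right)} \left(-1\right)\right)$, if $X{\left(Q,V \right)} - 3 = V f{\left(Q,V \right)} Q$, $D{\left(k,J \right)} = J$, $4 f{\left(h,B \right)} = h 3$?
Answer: $168015$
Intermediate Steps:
$f{\left(h,B \right)} = \frac{3 h}{4}$ ($f{\left(h,B \right)} = \frac{h 3}{4} = \frac{3 h}{4}$)
$X{\left(Q,V \right)} = 3 + \frac{3 V Q^{2}}{4}$ ($X{\left(Q,V \right)} = 3 + V \frac{3 Q}{4} Q = 3 + \frac{3 Q V}{4} Q = 3 + \frac{3 V Q^{2}}{4}$)
$- X{\left(40,28 \right)} \left(-3 + D{\left(-1,2 \right)} \left(-1\right)\right) = - \left(3 + \frac{3}{4} \cdot 28 \cdot 40^{2}\right) \left(-3 + 2 \left(-1\right)\right) = - \left(3 + \frac{3}{4} \cdot 28 \cdot 1600\right) \left(-3 - 2\right) = - \left(3 + 33600\right) \left(-5\right) = - 33603 \left(-5\right) = \left(-1\right) \left(-168015\right) = 168015$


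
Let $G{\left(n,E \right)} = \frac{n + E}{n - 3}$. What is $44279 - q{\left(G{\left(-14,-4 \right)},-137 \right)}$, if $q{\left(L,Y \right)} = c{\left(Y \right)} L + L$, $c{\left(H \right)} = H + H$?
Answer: $\frac{757657}{17} \approx 44568.0$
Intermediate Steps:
$c{\left(H \right)} = 2 H$
$G{\left(n,E \right)} = \frac{E + n}{-3 + n}$
$q{\left(L,Y \right)} = L + 2 L Y$ ($q{\left(L,Y \right)} = 2 Y L + L = 2 L Y + L = L + 2 L Y$)
$44279 - q{\left(G{\left(-14,-4 \right)},-137 \right)} = 44279 - \frac{-4 - 14}{-3 - 14} \left(1 + 2 \left(-137\right)\right) = 44279 - \frac{1}{-17} \left(-18\right) \left(1 - 274\right) = 44279 - \left(- \frac{1}{17}\right) \left(-18\right) \left(-273\right) = 44279 - \frac{18}{17} \left(-273\right) = 44279 - - \frac{4914}{17} = 44279 + \frac{4914}{17} = \frac{757657}{17}$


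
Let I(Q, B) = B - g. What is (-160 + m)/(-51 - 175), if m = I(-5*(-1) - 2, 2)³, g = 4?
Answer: 84/113 ≈ 0.74336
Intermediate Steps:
I(Q, B) = -4 + B (I(Q, B) = B - 1*4 = B - 4 = -4 + B)
m = -8 (m = (-4 + 2)³ = (-2)³ = -8)
(-160 + m)/(-51 - 175) = (-160 - 8)/(-51 - 175) = -168/(-226) = -168*(-1/226) = 84/113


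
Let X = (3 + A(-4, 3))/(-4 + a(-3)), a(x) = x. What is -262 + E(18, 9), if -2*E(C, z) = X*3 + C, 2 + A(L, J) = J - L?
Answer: -1885/7 ≈ -269.29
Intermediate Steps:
A(L, J) = -2 + J - L (A(L, J) = -2 + (J - L) = -2 + J - L)
X = -8/7 (X = (3 + (-2 + 3 - 1*(-4)))/(-4 - 3) = (3 + (-2 + 3 + 4))/(-7) = (3 + 5)*(-⅐) = 8*(-⅐) = -8/7 ≈ -1.1429)
E(C, z) = 12/7 - C/2 (E(C, z) = -(-8/7*3 + C)/2 = -(-24/7 + C)/2 = 12/7 - C/2)
-262 + E(18, 9) = -262 + (12/7 - ½*18) = -262 + (12/7 - 9) = -262 - 51/7 = -1885/7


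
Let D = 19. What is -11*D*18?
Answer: -3762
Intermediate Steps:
-11*D*18 = -11*19*18 = -209*18 = -3762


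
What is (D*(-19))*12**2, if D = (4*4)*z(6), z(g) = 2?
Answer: -87552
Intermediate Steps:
D = 32 (D = (4*4)*2 = 16*2 = 32)
(D*(-19))*12**2 = (32*(-19))*12**2 = -608*144 = -87552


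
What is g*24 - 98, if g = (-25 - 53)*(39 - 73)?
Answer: 63550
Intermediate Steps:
g = 2652 (g = -78*(-34) = 2652)
g*24 - 98 = 2652*24 - 98 = 63648 - 98 = 63550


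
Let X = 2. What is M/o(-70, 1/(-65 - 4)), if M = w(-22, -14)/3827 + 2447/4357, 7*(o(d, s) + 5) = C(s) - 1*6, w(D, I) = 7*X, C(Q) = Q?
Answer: -4552597161/47188096370 ≈ -0.096478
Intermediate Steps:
w(D, I) = 14 (w(D, I) = 7*2 = 14)
o(d, s) = -41/7 + s/7 (o(d, s) = -5 + (s - 1*6)/7 = -5 + (s - 6)/7 = -5 + (-6 + s)/7 = -5 + (-6/7 + s/7) = -41/7 + s/7)
M = 9425667/16674239 (M = 14/3827 + 2447/4357 = 9425667/16674239 ≈ 0.56528)
M/o(-70, 1/(-65 - 4)) = 9425667/(16674239*(-41/7 + 1/(7*(-65 - 4)))) = 9425667/(16674239*(-41/7 + (⅐)/(-69))) = 9425667/(16674239*(-41/7 + (⅐)*(-1/69))) = 9425667/(16674239*(-41/7 - 1/483)) = 9425667/(16674239*(-2830/483)) = (9425667/16674239)*(-483/2830) = -4552597161/47188096370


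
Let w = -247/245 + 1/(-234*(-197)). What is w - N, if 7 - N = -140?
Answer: -1671605431/11294010 ≈ -148.01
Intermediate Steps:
N = 147 (N = 7 - 1*(-140) = 7 + 140 = 147)
w = -11385961/11294010 (w = -247*1/245 - 1/234*(-1/197) = -247/245 + 1/46098 = -11385961/11294010 ≈ -1.0081)
w - N = -11385961/11294010 - 1*147 = -11385961/11294010 - 147 = -1671605431/11294010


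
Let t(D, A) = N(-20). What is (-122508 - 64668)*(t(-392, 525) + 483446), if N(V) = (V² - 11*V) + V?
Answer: -90601794096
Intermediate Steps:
N(V) = V² - 10*V
t(D, A) = 600 (t(D, A) = -20*(-10 - 20) = -20*(-30) = 600)
(-122508 - 64668)*(t(-392, 525) + 483446) = (-122508 - 64668)*(600 + 483446) = -187176*484046 = -90601794096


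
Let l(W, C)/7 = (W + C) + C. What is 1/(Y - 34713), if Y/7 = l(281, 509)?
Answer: 1/28938 ≈ 3.4557e-5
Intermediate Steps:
l(W, C) = 7*W + 14*C (l(W, C) = 7*((W + C) + C) = 7*((C + W) + C) = 7*(W + 2*C) = 7*W + 14*C)
Y = 63651 (Y = 7*(7*281 + 14*509) = 7*(1967 + 7126) = 7*9093 = 63651)
1/(Y - 34713) = 1/(63651 - 34713) = 1/28938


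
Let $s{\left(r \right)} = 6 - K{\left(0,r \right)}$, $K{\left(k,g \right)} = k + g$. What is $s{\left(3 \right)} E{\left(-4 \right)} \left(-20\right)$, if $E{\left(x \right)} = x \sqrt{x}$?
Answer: $480 i \approx 480.0 i$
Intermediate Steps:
$K{\left(k,g \right)} = g + k$
$s{\left(r \right)} = 6 - r$ ($s{\left(r \right)} = 6 - \left(r + 0\right) = 6 - r$)
$E{\left(x \right)} = x^{\frac{3}{2}}$
$s{\left(3 \right)} E{\left(-4 \right)} \left(-20\right) = \left(6 - 3\right) \left(-4\right)^{\frac{3}{2}} \left(-20\right) = \left(6 - 3\right) \left(- 8 i\right) \left(-20\right) = 3 \left(- 8 i\right) \left(-20\right) = - 24 i \left(-20\right) = 480 i$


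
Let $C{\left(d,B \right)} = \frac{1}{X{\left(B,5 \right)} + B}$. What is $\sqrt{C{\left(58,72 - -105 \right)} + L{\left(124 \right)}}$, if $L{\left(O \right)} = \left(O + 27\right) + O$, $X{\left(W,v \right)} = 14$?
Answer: $\frac{\sqrt{10032466}}{191} \approx 16.583$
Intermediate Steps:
$L{\left(O \right)} = 27 + 2 O$ ($L{\left(O \right)} = \left(27 + O\right) + O = 27 + 2 O$)
$C{\left(d,B \right)} = \frac{1}{14 + B}$
$\sqrt{C{\left(58,72 - -105 \right)} + L{\left(124 \right)}} = \sqrt{\frac{1}{14 + \left(72 - -105\right)} + \left(27 + 2 \cdot 124\right)} = \sqrt{\frac{1}{14 + \left(72 + 105\right)} + \left(27 + 248\right)} = \sqrt{\frac{1}{14 + 177} + 275} = \sqrt{\frac{1}{191} + 275} = \sqrt{\frac{52526}{191}} = \frac{\sqrt{10032466}}{191}$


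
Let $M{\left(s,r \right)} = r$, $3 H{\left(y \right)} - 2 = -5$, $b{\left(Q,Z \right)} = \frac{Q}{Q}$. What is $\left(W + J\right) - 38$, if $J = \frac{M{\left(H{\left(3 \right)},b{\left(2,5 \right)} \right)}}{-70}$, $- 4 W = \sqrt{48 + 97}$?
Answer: $- \frac{2661}{70} - \frac{\sqrt{145}}{4} \approx -41.025$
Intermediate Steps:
$b{\left(Q,Z \right)} = 1$
$W = - \frac{\sqrt{145}}{4}$ ($W = - \frac{\sqrt{48 + 97}}{4} = - \frac{\sqrt{145}}{4} \approx -3.0104$)
$H{\left(y \right)} = -1$ ($H{\left(y \right)} = \frac{2}{3} + \frac{1}{3} \left(-5\right) = \frac{2}{3} - \frac{5}{3} = -1$)
$J = - \frac{1}{70}$ ($J = 1 \frac{1}{-70} = 1 \left(- \frac{1}{70}\right) = - \frac{1}{70} \approx -0.014286$)
$\left(W + J\right) - 38 = \left(- \frac{\sqrt{145}}{4} - \frac{1}{70}\right) - 38 = \left(- \frac{1}{70} - \frac{\sqrt{145}}{4}\right) - 38 = - \frac{2661}{70} - \frac{\sqrt{145}}{4}$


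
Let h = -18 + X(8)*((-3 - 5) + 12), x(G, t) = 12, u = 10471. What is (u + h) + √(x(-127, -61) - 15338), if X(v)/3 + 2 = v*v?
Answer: 11197 + I*√15326 ≈ 11197.0 + 123.8*I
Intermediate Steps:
X(v) = -6 + 3*v² (X(v) = -6 + 3*(v*v) = -6 + 3*v²)
h = 726 (h = -18 + (-6 + 3*8²)*((-3 - 5) + 12) = -18 + (-6 + 3*64)*(-8 + 12) = -18 + (-6 + 192)*4 = -18 + 186*4 = -18 + 744 = 726)
(u + h) + √(x(-127, -61) - 15338) = (10471 + 726) + √(12 - 15338) = 11197 + √(-15326) = 11197 + I*√15326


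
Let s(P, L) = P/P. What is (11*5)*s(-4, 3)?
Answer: 55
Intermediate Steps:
s(P, L) = 1
(11*5)*s(-4, 3) = (11*5)*1 = 55*1 = 55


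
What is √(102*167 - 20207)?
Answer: I*√3173 ≈ 56.329*I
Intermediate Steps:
√(102*167 - 20207) = √(17034 - 20207) = √(-3173) = I*√3173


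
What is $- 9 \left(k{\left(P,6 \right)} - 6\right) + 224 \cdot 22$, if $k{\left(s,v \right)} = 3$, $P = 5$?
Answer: $4955$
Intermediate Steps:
$- 9 \left(k{\left(P,6 \right)} - 6\right) + 224 \cdot 22 = - 9 \left(3 - 6\right) + 224 \cdot 22 = \left(-9\right) \left(-3\right) + 4928 = 27 + 4928 = 4955$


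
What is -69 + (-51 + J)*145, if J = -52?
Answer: -15004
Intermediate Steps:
-69 + (-51 + J)*145 = -69 + (-51 - 52)*145 = -69 - 103*145 = -69 - 14935 = -15004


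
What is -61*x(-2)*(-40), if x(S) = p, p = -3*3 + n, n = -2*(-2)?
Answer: -12200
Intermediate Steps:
n = 4
p = -5 (p = -3*3 + 4 = -9 + 4 = -5)
x(S) = -5
-61*x(-2)*(-40) = -61*(-5)*(-40) = 305*(-40) = -12200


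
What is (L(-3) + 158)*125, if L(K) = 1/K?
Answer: 59125/3 ≈ 19708.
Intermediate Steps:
(L(-3) + 158)*125 = (1/(-3) + 158)*125 = (-1/3 + 158)*125 = (473/3)*125 = 59125/3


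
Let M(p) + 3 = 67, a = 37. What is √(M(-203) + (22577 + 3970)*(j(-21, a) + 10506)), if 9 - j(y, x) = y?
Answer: 2*√69924814 ≈ 16724.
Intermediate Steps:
j(y, x) = 9 - y
M(p) = 64 (M(p) = -3 + 67 = 64)
√(M(-203) + (22577 + 3970)*(j(-21, a) + 10506)) = √(64 + (22577 + 3970)*((9 - 1*(-21)) + 10506)) = √(64 + 26547*((9 + 21) + 10506)) = √(64 + 26547*(30 + 10506)) = √(64 + 26547*10536) = √(64 + 279699192) = √279699256 = 2*√69924814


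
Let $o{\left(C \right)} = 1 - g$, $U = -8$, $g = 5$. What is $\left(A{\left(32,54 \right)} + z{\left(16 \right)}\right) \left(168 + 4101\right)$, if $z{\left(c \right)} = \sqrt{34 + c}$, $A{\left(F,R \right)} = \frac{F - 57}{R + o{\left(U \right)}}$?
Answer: $- \frac{4269}{2} + 21345 \sqrt{2} \approx 28052.0$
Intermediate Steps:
$o{\left(C \right)} = -4$ ($o{\left(C \right)} = 1 - 5 = -4$)
$A{\left(F,R \right)} = \frac{-57 + F}{-4 + R}$ ($A{\left(F,R \right)} = \frac{F - 57}{R - 4} = \frac{-57 + F}{-4 + R}$)
$\left(A{\left(32,54 \right)} + z{\left(16 \right)}\right) \left(168 + 4101\right) = \left(\frac{-57 + 32}{-4 + 54} + \sqrt{34 + 16}\right) \left(168 + 4101\right) = \left(\frac{1}{50} \left(-25\right) + \sqrt{50}\right) 4269 = \left(\frac{1}{50} \left(-25\right) + 5 \sqrt{2}\right) 4269 = \left(- \frac{1}{2} + 5 \sqrt{2}\right) 4269 = - \frac{4269}{2} + 21345 \sqrt{2}$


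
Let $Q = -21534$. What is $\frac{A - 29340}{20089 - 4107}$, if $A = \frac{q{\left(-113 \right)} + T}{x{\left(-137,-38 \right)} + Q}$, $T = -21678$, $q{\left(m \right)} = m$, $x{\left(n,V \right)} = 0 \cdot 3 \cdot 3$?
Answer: $- \frac{631785769}{344156388} \approx -1.8358$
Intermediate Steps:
$x{\left(n,V \right)} = 0$ ($x{\left(n,V \right)} = 0 \cdot 3 = 0$)
$A = \frac{21791}{21534}$ ($A = \frac{-113 - 21678}{0 - 21534} = - \frac{21791}{-21534} = \left(-21791\right) \left(- \frac{1}{21534}\right) = \frac{21791}{21534} \approx 1.0119$)
$\frac{A - 29340}{20089 - 4107} = \frac{\frac{21791}{21534} - 29340}{20089 - 4107} = - \frac{631785769}{21534 \cdot 15982} = \left(- \frac{631785769}{21534}\right) \frac{1}{15982} = - \frac{631785769}{344156388}$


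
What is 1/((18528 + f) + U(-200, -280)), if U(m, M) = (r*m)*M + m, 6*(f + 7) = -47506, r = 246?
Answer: 3/41359210 ≈ 7.2535e-8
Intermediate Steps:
f = -23774/3 (f = -7 + (1/6)*(-47506) = -7 - 23753/3 = -23774/3 ≈ -7924.7)
U(m, M) = m + 246*M*m (U(m, M) = (246*m)*M + m = 246*M*m + m = m + 246*M*m)
1/((18528 + f) + U(-200, -280)) = 1/((18528 - 23774/3) - 200*(1 + 246*(-280))) = 1/(31810/3 - 200*(1 - 68880)) = 1/(31810/3 - 200*(-68879)) = 1/(31810/3 + 13775800) = 1/(41359210/3) = 3/41359210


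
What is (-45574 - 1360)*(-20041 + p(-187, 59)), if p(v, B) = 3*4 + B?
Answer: 937271980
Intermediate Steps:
p(v, B) = 12 + B
(-45574 - 1360)*(-20041 + p(-187, 59)) = (-45574 - 1360)*(-20041 + (12 + 59)) = -46934*(-20041 + 71) = -46934*(-19970) = 937271980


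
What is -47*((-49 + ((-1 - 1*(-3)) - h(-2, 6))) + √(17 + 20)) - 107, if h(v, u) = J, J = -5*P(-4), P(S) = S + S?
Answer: 3982 - 47*√37 ≈ 3696.1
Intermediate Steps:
P(S) = 2*S
J = 40 (J = -10*(-4) = -5*(-8) = 40)
h(v, u) = 40
-47*((-49 + ((-1 - 1*(-3)) - h(-2, 6))) + √(17 + 20)) - 107 = -47*((-49 + ((-1 - 1*(-3)) - 1*40)) + √(17 + 20)) - 107 = -47*((-49 + ((-1 + 3) - 40)) + √37) - 107 = -47*((-49 + (2 - 40)) + √37) - 107 = -47*((-49 - 38) + √37) - 107 = -47*(-87 + √37) - 107 = (4089 - 47*√37) - 107 = 3982 - 47*√37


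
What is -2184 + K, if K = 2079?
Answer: -105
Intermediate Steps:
-2184 + K = -2184 + 2079 = -105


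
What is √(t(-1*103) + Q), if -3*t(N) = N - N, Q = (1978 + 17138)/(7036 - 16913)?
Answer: 18*I*√582743/9877 ≈ 1.3912*I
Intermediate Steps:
Q = -19116/9877 (Q = 19116/(-9877) = 19116*(-1/9877) = -19116/9877 ≈ -1.9354)
t(N) = 0 (t(N) = -(N - N)/3 = -⅓*0 = 0)
√(t(-1*103) + Q) = √(0 - 19116/9877) = √(-19116/9877) = 18*I*√582743/9877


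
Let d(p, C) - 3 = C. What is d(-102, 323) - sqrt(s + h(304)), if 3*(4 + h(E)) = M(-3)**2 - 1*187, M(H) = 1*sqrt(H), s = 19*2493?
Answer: 326 - 17*sqrt(1473)/3 ≈ 108.52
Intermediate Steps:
s = 47367
d(p, C) = 3 + C
M(H) = sqrt(H)
h(E) = -202/3 (h(E) = -4 + ((sqrt(-3))**2 - 1*187)/3 = -4 + ((I*sqrt(3))**2 - 187)/3 = -4 + (-3 - 187)/3 = -4 + (1/3)*(-190) = -4 - 190/3 = -202/3)
d(-102, 323) - sqrt(s + h(304)) = (3 + 323) - sqrt(47367 - 202/3) = 326 - sqrt(141899/3) = 326 - 17*sqrt(1473)/3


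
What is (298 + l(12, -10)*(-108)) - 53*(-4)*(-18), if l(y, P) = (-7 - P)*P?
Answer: -278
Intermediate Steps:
l(y, P) = P*(-7 - P)
(298 + l(12, -10)*(-108)) - 53*(-4)*(-18) = (298 - 1*(-10)*(7 - 10)*(-108)) - 53*(-4)*(-18) = (298 - 1*(-10)*(-3)*(-108)) - (-212)*(-18) = (298 - 30*(-108)) - 1*3816 = (298 + 3240) - 3816 = 3538 - 3816 = -278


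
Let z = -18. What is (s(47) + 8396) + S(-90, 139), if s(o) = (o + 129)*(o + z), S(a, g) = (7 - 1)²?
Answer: 13536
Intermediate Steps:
S(a, g) = 36 (S(a, g) = 6² = 36)
s(o) = (-18 + o)*(129 + o) (s(o) = (o + 129)*(o - 18) = (129 + o)*(-18 + o) = (-18 + o)*(129 + o))
(s(47) + 8396) + S(-90, 139) = ((-2322 + 47² + 111*47) + 8396) + 36 = ((-2322 + 2209 + 5217) + 8396) + 36 = (5104 + 8396) + 36 = 13500 + 36 = 13536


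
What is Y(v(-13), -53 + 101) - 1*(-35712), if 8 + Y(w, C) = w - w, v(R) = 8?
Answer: 35704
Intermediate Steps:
Y(w, C) = -8 (Y(w, C) = -8 + (w - w) = -8 + 0 = -8)
Y(v(-13), -53 + 101) - 1*(-35712) = -8 - 1*(-35712) = -8 + 35712 = 35704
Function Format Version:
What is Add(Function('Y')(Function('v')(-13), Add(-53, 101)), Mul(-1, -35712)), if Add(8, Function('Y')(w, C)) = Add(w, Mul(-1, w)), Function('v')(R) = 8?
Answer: 35704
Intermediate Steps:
Function('Y')(w, C) = -8 (Function('Y')(w, C) = Add(-8, Add(w, Mul(-1, w))) = Add(-8, 0) = -8)
Add(Function('Y')(Function('v')(-13), Add(-53, 101)), Mul(-1, -35712)) = Add(-8, Mul(-1, -35712)) = Add(-8, 35712) = 35704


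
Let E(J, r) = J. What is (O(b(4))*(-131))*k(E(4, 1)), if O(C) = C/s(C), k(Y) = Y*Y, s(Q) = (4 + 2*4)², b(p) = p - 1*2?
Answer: -262/9 ≈ -29.111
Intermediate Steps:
b(p) = -2 + p (b(p) = p - 2 = -2 + p)
s(Q) = 144 (s(Q) = (4 + 8)² = 12² = 144)
k(Y) = Y²
O(C) = C/144
(O(b(4))*(-131))*k(E(4, 1)) = (((-2 + 4)/144)*(-131))*4² = (((1/144)*2)*(-131))*16 = ((1/72)*(-131))*16 = -131/72*16 = -262/9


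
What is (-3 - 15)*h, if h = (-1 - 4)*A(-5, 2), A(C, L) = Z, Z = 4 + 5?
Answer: 810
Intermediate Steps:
Z = 9
A(C, L) = 9
h = -45 (h = (-1 - 4)*9 = -5*9 = -45)
(-3 - 15)*h = (-3 - 15)*(-45) = -18*(-45) = 810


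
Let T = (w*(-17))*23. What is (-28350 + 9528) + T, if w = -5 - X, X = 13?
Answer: -11784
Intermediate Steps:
w = -18 (w = -5 - 1*13 = -5 - 13 = -18)
T = 7038 (T = -18*(-17)*23 = 306*23 = 7038)
(-28350 + 9528) + T = (-28350 + 9528) + 7038 = -18822 + 7038 = -11784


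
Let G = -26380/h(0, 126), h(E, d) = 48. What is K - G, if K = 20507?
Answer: 252679/12 ≈ 21057.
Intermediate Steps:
G = -6595/12 (G = -26380/48 = -26380*1/48 = -6595/12 ≈ -549.58)
K - G = 20507 - 1*(-6595/12) = 20507 + 6595/12 = 252679/12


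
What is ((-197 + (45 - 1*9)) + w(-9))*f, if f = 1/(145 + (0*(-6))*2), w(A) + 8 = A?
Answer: -178/145 ≈ -1.2276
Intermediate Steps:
w(A) = -8 + A
f = 1/145 (f = 1/(145 + 0*2) = 1/(145 + 0) = 1/145 ≈ 0.0068966)
((-197 + (45 - 1*9)) + w(-9))*f = ((-197 + (45 - 1*9)) + (-8 - 9))*(1/145) = ((-197 + (45 - 9)) - 17)*(1/145) = ((-197 + 36) - 17)*(1/145) = (-161 - 17)*(1/145) = -178*1/145 = -178/145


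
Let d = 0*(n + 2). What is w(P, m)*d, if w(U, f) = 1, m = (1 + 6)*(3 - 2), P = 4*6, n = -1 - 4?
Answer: 0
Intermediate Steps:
n = -5
P = 24
m = 7 (m = 7*1 = 7)
d = 0 (d = 0*(-5 + 2) = 0*(-3) = 0)
w(P, m)*d = 1*0 = 0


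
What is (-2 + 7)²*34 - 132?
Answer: 718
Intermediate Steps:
(-2 + 7)²*34 - 132 = 5²*34 - 132 = 25*34 - 132 = 850 - 132 = 718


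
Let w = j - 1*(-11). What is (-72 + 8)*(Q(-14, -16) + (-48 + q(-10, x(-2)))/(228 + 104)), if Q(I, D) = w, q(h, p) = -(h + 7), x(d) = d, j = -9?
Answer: -9904/83 ≈ -119.33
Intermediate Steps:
w = 2 (w = -9 - 1*(-11) = -9 + 11 = 2)
q(h, p) = -7 - h (q(h, p) = -(7 + h) = -7 - h)
Q(I, D) = 2
(-72 + 8)*(Q(-14, -16) + (-48 + q(-10, x(-2)))/(228 + 104)) = (-72 + 8)*(2 + (-48 + (-7 - 1*(-10)))/(228 + 104)) = -64*(2 + (-48 + (-7 + 10))/332) = -64*(2 + (-48 + 3)*(1/332)) = -64*(2 - 45*1/332) = -64*(2 - 45/332) = -64*619/332 = -9904/83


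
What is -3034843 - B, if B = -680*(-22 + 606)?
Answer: -2637723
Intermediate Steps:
B = -397120 (B = -680*584 = -397120)
-3034843 - B = -3034843 - 1*(-397120) = -3034843 + 397120 = -2637723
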